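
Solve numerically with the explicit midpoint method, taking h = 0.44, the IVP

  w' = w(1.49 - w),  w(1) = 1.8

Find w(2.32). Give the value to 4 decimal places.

Midpoint: k1 = f(t_n, w_n); k2 = f(t_n + h/2, w_n + (h/2)·k1); w_{n+1} = w_n + h·k2.
t=1.000000, w=1.800000:
  k1 = f(1.000000, 1.800000) = -0.558000
  k2 = f(1.220000, 1.677240) = -0.314046
  w ← 1.800000 + 0.44·(-0.314046) = 1.661820
t=1.440000, w=1.661820:
  k1 = f(1.440000, 1.661820) = -0.285533
  k2 = f(1.660000, 1.599002) = -0.174295
  w ← 1.661820 + 0.44·(-0.174295) = 1.585130
t=1.880000, w=1.585130:
  k1 = f(1.880000, 1.585130) = -0.150793
  k2 = f(2.100000, 1.551955) = -0.096152
  w ← 1.585130 + 0.44·(-0.096152) = 1.542823
w(2.32) ≈ 1.5428

1.5428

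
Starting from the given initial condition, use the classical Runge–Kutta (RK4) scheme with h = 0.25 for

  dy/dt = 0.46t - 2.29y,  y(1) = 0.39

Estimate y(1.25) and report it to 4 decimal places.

0.3197

RK4: k1 = f(t_n, y_n); k2 = f(t_n + h/2, y_n + (h/2)·k1); k3 = f(t_n + h/2, y_n + (h/2)·k2); k4 = f(t_n + h, y_n + h·k3); y_{n+1} = y_n + (h/6)·(k1 + 2k2 + 2k3 + k4).
t=1.000000, y=0.390000:
  k1 = f(1.000000, 0.390000) = -0.433100
  k2 = f(1.125000, 0.335863) = -0.251625
  k3 = f(1.125000, 0.358547) = -0.303572
  k4 = f(1.250000, 0.314107) = -0.144305
  y ← 0.390000 + (0.25/6)·(k1 + 2k2 + 2k3 + k4) = 0.319675
y(1.25) ≈ 0.3197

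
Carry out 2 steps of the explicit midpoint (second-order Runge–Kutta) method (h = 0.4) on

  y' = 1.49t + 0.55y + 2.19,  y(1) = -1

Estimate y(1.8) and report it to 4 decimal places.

Midpoint: k1 = f(t_n, y_n); k2 = f(t_n + h/2, y_n + (h/2)·k1); y_{n+1} = y_n + h·k2.
t=1.000000, y=-1.000000:
  k1 = f(1.000000, -1.000000) = 3.130000
  k2 = f(1.200000, -0.374000) = 3.772300
  y ← -1.000000 + 0.4·3.772300 = 0.508920
t=1.400000, y=0.508920:
  k1 = f(1.400000, 0.508920) = 4.555906
  k2 = f(1.600000, 1.420101) = 5.355056
  y ← 0.508920 + 0.4·5.355056 = 2.650942
y(1.8) ≈ 2.6509

2.6509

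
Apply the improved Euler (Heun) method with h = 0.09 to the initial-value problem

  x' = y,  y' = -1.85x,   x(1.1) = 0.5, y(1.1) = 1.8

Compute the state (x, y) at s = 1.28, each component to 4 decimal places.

0.8066, 1.5809

Heun on (x,y): k1 = f(s_n, state_n); k2 = f(s_n + h, state_n + h·k1); state_{n+1} = state_n + (h/2)·(k1 + k2).
1.100000: (0.500000, 1.800000)
  k1 = (1.800000, -0.925000)
  predictor → (0.662000, 1.716750)
  k2 = (1.716750, -1.224700)
  → (0.658254, 1.703264)
1.190000: (0.658254, 1.703264)
  k1 = (1.703264, -1.217769)
  predictor → (0.811547, 1.593664)
  k2 = (1.593664, -1.501363)
  → (0.806615, 1.580903)
(x(1.28), y(1.28)) ≈ (0.8066, 1.5809)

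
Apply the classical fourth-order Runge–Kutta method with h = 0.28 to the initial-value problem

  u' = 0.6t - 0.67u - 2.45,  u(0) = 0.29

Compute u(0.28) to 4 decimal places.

-0.3630

RK4: k1 = f(t_n, u_n); k2 = f(t_n + h/2, u_n + (h/2)·k1); k3 = f(t_n + h/2, u_n + (h/2)·k2); k4 = f(t_n + h, u_n + h·k3); u_{n+1} = u_n + (h/6)·(k1 + 2k2 + 2k3 + k4).
t=0.000000, u=0.290000:
  k1 = f(0.000000, 0.290000) = -2.644300
  k2 = f(0.140000, -0.080202) = -2.312265
  k3 = f(0.140000, -0.033717) = -2.343410
  k4 = f(0.280000, -0.366155) = -2.036676
  u ← 0.290000 + (0.28/6)·(k1 + 2k2 + 2k3 + k4) = -0.362975
u(0.28) ≈ -0.3630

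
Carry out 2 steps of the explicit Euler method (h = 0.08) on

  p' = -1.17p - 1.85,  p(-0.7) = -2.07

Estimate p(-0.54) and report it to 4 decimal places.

Euler: p_{n+1} = p_n + h·f(t_n, p_n).
t=-0.700000, p=-2.070000: f=0.571900 → p ← -2.070000 + 0.08·0.571900 = -2.024248
t=-0.620000, p=-2.024248: f=0.518370 → p ← -2.024248 + 0.08·0.518370 = -1.982778
p(-0.54) ≈ -1.9828

-1.9828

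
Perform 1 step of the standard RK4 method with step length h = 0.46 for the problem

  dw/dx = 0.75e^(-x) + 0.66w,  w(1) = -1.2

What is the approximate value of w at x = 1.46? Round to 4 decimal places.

RK4: k1 = f(x_n, w_n); k2 = f(x_n + h/2, w_n + (h/2)·k1); k3 = f(x_n + h/2, w_n + (h/2)·k2); k4 = f(x_n + h, w_n + h·k3); w_{n+1} = w_n + (h/6)·(k1 + 2k2 + 2k3 + k4).
x=1.000000, w=-1.200000:
  k1 = f(1.000000, -1.200000) = -0.516090
  k2 = f(1.230000, -1.318701) = -0.651123
  k3 = f(1.230000, -1.349758) = -0.671621
  k4 = f(1.460000, -1.508946) = -0.821727
  w ← -1.200000 + (0.46/6)·(k1 + 2k2 + 2k3 + k4) = -1.505387
w(1.46) ≈ -1.5054

-1.5054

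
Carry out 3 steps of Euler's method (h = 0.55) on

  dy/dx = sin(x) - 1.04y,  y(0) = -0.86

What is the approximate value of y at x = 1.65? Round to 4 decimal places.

0.5458

Euler: y_{n+1} = y_n + h·f(x_n, y_n).
x=0.000000, y=-0.860000: f=0.894400 → y ← -0.860000 + 0.55·0.894400 = -0.368080
x=0.550000, y=-0.368080: f=0.905490 → y ← -0.368080 + 0.55·0.905490 = 0.129940
x=1.100000, y=0.129940: f=0.756070 → y ← 0.129940 + 0.55·0.756070 = 0.545778
y(1.65) ≈ 0.5458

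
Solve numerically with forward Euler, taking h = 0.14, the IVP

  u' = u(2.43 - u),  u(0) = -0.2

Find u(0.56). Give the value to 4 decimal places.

-0.7429

Euler: u_{n+1} = u_n + h·f(t_n, u_n).
t=0.000000, u=-0.200000: f=-0.526000 → u ← -0.200000 + 0.14·(-0.526000) = -0.273640
t=0.140000, u=-0.273640: f=-0.739824 → u ← -0.273640 + 0.14·(-0.739824) = -0.377215
t=0.280000, u=-0.377215: f=-1.058925 → u ← -0.377215 + 0.14·(-1.058925) = -0.525465
t=0.420000, u=-0.525465: f=-1.552993 → u ← -0.525465 + 0.14·(-1.552993) = -0.742884
u(0.56) ≈ -0.7429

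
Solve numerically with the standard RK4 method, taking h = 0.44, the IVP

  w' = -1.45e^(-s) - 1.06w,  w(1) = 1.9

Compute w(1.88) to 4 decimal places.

0.5585

RK4: k1 = f(s_n, w_n); k2 = f(s_n + h/2, w_n + (h/2)·k1); k3 = f(s_n + h/2, w_n + (h/2)·k2); k4 = f(s_n + h, w_n + h·k3); w_{n+1} = w_n + (h/6)·(k1 + 2k2 + 2k3 + k4).
s=1.000000, w=1.900000:
  k1 = f(1.000000, 1.900000) = -2.547425
  k2 = f(1.220000, 1.339566) = -1.848024
  k3 = f(1.220000, 1.493435) = -2.011125
  k4 = f(1.440000, 1.015105) = -1.419557
  w ← 1.900000 + (0.44/6)·(k1 + 2k2 + 2k3 + k4) = 1.043080
s=1.440000, w=1.043080:
  k1 = f(1.440000, 1.043080) = -1.449210
  k2 = f(1.660000, 0.724253) = -1.043410
  k3 = f(1.660000, 0.813529) = -1.138043
  k4 = f(1.880000, 0.542341) = -0.796137
  w ← 1.043080 + (0.44/6)·(k1 + 2k2 + 2k3 + k4) = 0.558474
w(1.88) ≈ 0.5585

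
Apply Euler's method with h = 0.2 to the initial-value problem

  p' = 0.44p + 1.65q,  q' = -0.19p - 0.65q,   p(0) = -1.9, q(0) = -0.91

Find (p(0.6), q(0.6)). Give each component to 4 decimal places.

-3.2377, -0.3594

Euler on (p,q): p_{n+1} = p_n + h·p', q_{n+1} = q_n + h·q'.
0.000000: (-1.900000, -0.910000); f=(-2.337500, 0.952500) → (-2.367500, -0.719500)
0.200000: (-2.367500, -0.719500); f=(-2.228875, 0.917500) → (-2.813275, -0.536000)
0.400000: (-2.813275, -0.536000); f=(-2.122241, 0.882922) → (-3.237723, -0.359416)
(p(0.6), q(0.6)) ≈ (-3.2377, -0.3594)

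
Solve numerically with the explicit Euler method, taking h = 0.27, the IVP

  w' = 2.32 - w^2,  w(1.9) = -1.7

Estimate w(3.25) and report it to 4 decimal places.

-8.4974

Euler: w_{n+1} = w_n + h·f(t_n, w_n).
t=1.900000, w=-1.700000: f=-0.570000 → w ← -1.700000 + 0.27·(-0.570000) = -1.853900
t=2.170000, w=-1.853900: f=-1.116945 → w ← -1.853900 + 0.27·(-1.116945) = -2.155475
t=2.440000, w=-2.155475: f=-2.326073 → w ← -2.155475 + 0.27·(-2.326073) = -2.783515
t=2.710000, w=-2.783515: f=-5.427956 → w ← -2.783515 + 0.27·(-5.427956) = -4.249063
t=2.980000, w=-4.249063: f=-15.734537 → w ← -4.249063 + 0.27·(-15.734537) = -8.497388
w(3.25) ≈ -8.4974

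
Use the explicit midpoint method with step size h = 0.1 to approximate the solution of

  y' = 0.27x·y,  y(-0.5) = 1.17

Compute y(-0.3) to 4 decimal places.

1.1450

Midpoint: k1 = f(x_n, y_n); k2 = f(x_n + h/2, y_n + (h/2)·k1); y_{n+1} = y_n + h·k2.
x=-0.500000, y=1.170000:
  k1 = f(-0.500000, 1.170000) = -0.157950
  k2 = f(-0.450000, 1.162103) = -0.141195
  y ← 1.170000 + 0.1·(-0.141195) = 1.155880
x=-0.400000, y=1.155880:
  k1 = f(-0.400000, 1.155880) = -0.124835
  k2 = f(-0.350000, 1.149639) = -0.108641
  y ← 1.155880 + 0.1·(-0.108641) = 1.145016
y(-0.3) ≈ 1.1450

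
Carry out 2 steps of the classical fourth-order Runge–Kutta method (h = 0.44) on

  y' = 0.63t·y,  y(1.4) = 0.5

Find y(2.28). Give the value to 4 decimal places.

1.3861

RK4: k1 = f(t_n, y_n); k2 = f(t_n + h/2, y_n + (h/2)·k1); k3 = f(t_n + h/2, y_n + (h/2)·k2); k4 = f(t_n + h, y_n + h·k3); y_{n+1} = y_n + (h/6)·(k1 + 2k2 + 2k3 + k4).
t=1.400000, y=0.500000:
  k1 = f(1.400000, 0.500000) = 0.441000
  k2 = f(1.620000, 0.597020) = 0.609319
  k3 = f(1.620000, 0.634050) = 0.647112
  k4 = f(1.840000, 0.784729) = 0.909658
  y ← 0.500000 + (0.44/6)·(k1 + 2k2 + 2k3 + k4) = 0.783325
t=1.840000, y=0.783325:
  k1 = f(1.840000, 0.783325) = 0.908030
  k2 = f(2.060000, 0.983091) = 1.275856
  k3 = f(2.060000, 1.064013) = 1.380876
  k4 = f(2.280000, 1.390910) = 1.997903
  y ← 0.783325 + (0.44/6)·(k1 + 2k2 + 2k3 + k4) = 1.386080
y(2.28) ≈ 1.3861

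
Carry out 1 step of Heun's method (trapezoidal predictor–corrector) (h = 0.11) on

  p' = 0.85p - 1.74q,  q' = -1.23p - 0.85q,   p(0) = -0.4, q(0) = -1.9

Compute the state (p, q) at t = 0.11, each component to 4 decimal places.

Heun on (p,q): k1 = f(t_n, state_n); k2 = f(t_n + h, state_n + h·k1); state_{n+1} = state_n + (h/2)·(k1 + k2).
0.000000: (-0.400000, -1.900000)
  k1 = (2.966000, 2.107000)
  predictor → (-0.073740, -1.668230)
  k2 = (2.840041, 1.508696)
  → (-0.080668, -1.701137)
(p(0.11), q(0.11)) ≈ (-0.0807, -1.7011)

-0.0807, -1.7011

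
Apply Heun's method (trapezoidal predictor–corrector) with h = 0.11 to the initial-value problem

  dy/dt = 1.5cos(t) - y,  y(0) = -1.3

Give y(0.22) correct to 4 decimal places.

-0.7510

Heun: k1 = f(t_n, y_n); k2 = f(t_n + h, y_n + h·k1); y_{n+1} = y_n + (h/2)·(k1 + k2).
t=0.000000, y=-1.300000:
  k1 = f(0.000000, -1.300000) = 2.800000
  k2 = f(0.110000, -0.992000) = 2.482934
  y ← -1.300000 + (0.11/2)·(2.800000 + 2.482934) = -1.009439
t=0.110000, y=-1.009439:
  k1 = f(0.110000, -1.009439) = 2.500373
  k2 = f(0.220000, -0.734398) = 2.198244
  y ← -1.009439 + (0.11/2)·(2.500373 + 2.198244) = -0.751015
y(0.22) ≈ -0.7510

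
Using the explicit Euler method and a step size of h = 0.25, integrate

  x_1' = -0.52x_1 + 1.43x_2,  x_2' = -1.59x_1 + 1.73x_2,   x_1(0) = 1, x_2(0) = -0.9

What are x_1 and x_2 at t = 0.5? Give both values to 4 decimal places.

Euler on (x_1,x_2): x_1_{n+1} = x_1_n + h·x_1', x_2_{n+1} = x_2_n + h·x_2'.
0.000000: (1.000000, -0.900000); f=(-1.807000, -3.147000) → (0.548250, -1.686750)
0.250000: (0.548250, -1.686750); f=(-2.697142, -3.789795) → (-0.126036, -2.634199)
(x_1(0.5), x_2(0.5)) ≈ (-0.1260, -2.6342)

-0.1260, -2.6342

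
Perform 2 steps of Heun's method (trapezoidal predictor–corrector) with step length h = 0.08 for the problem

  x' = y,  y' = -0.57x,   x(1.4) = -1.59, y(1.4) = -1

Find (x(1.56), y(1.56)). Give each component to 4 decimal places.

-1.7381, -0.8480

Heun on (x,y): k1 = f(t_n, state_n); k2 = f(t_n + h, state_n + h·k1); state_{n+1} = state_n + (h/2)·(k1 + k2).
1.400000: (-1.590000, -1.000000)
  k1 = (-1.000000, 0.906300)
  predictor → (-1.670000, -0.927496)
  k2 = (-0.927496, 0.951900)
  → (-1.667100, -0.925672)
1.480000: (-1.667100, -0.925672)
  k1 = (-0.925672, 0.950247)
  predictor → (-1.741154, -0.849652)
  k2 = (-0.849652, 0.992458)
  → (-1.738113, -0.847964)
(x(1.56), y(1.56)) ≈ (-1.7381, -0.8480)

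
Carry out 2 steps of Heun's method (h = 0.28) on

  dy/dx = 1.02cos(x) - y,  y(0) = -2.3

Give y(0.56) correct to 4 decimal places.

-0.9236

Heun: k1 = f(x_n, y_n); k2 = f(x_n + h, y_n + h·k1); y_{n+1} = y_n + (h/2)·(k1 + k2).
x=0.000000, y=-2.300000:
  k1 = f(0.000000, -2.300000) = 3.320000
  k2 = f(0.280000, -1.370400) = 2.350677
  y ← -2.300000 + (0.28/2)·(3.320000 + 2.350677) = -1.506105
x=0.280000, y=-1.506105:
  k1 = f(0.280000, -1.506105) = 2.486382
  k2 = f(0.560000, -0.809918) = 1.674119
  y ← -1.506105 + (0.28/2)·(2.486382 + 1.674119) = -0.923635
y(0.56) ≈ -0.9236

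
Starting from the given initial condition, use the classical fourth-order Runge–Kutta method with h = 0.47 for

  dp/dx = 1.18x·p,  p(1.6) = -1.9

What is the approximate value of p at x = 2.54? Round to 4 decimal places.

RK4: k1 = f(x_n, p_n); k2 = f(x_n + h/2, p_n + (h/2)·k1); k3 = f(x_n + h/2, p_n + (h/2)·k2); k4 = f(x_n + h, p_n + h·k3); p_{n+1} = p_n + (h/6)·(k1 + 2k2 + 2k3 + k4).
x=1.600000, p=-1.900000:
  k1 = f(1.600000, -1.900000) = -3.587200
  k2 = f(1.835000, -2.742992) = -5.939401
  k3 = f(1.835000, -3.295759) = -7.136307
  k4 = f(2.070000, -5.254064) = -12.833578
  p ← -1.900000 + (0.47/6)·(k1 + 2k2 + 2k3 + k4) = -5.234822
x=2.070000, p=-5.234822:
  k1 = f(2.070000, -5.234822) = -12.786576
  k2 = f(2.305000, -8.239667) = -22.411071
  k3 = f(2.305000, -10.501423) = -28.562822
  k4 = f(2.540000, -18.659348) = -55.925798
  p ← -5.234822 + (0.47/6)·(k1 + 2k2 + 2k3 + k4) = -18.603201
p(2.54) ≈ -18.6032

-18.6032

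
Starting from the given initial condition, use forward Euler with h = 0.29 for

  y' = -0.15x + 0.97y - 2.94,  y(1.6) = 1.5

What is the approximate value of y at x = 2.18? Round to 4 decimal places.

0.3462

Euler: y_{n+1} = y_n + h·f(x_n, y_n).
x=1.600000, y=1.500000: f=-1.725000 → y ← 1.500000 + 0.29·(-1.725000) = 0.999750
x=1.890000, y=0.999750: f=-2.253742 → y ← 0.999750 + 0.29·(-2.253742) = 0.346165
y(2.18) ≈ 0.3462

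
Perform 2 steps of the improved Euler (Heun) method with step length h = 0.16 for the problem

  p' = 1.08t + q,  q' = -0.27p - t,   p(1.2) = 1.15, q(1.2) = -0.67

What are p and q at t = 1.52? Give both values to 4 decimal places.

Heun on (p,q): k1 = f(t_n, state_n); k2 = f(t_n + h, state_n + h·k1); state_{n+1} = state_n + (h/2)·(k1 + k2).
1.200000: (1.150000, -0.670000)
  k1 = (0.626000, -1.510500)
  predictor → (1.250160, -0.911680)
  k2 = (0.557120, -1.697543)
  → (1.244650, -0.926643)
1.360000: (1.244650, -0.926643)
  k1 = (0.542157, -1.696055)
  predictor → (1.331395, -1.198012)
  k2 = (0.443588, -1.879477)
  → (1.323509, -1.212686)
(p(1.52), q(1.52)) ≈ (1.3235, -1.2127)

1.3235, -1.2127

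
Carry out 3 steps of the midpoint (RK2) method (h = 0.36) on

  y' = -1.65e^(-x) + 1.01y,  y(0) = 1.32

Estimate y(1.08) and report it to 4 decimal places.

1.7260

Midpoint: k1 = f(x_n, y_n); k2 = f(x_n + h/2, y_n + (h/2)·k1); y_{n+1} = y_n + h·k2.
x=0.000000, y=1.320000:
  k1 = f(0.000000, 1.320000) = -0.316800
  k2 = f(0.180000, 1.262976) = -0.102590
  y ← 1.320000 + 0.36·(-0.102590) = 1.283068
x=0.360000, y=1.283068:
  k1 = f(0.360000, 1.283068) = 0.144732
  k2 = f(0.540000, 1.309119) = 0.360676
  y ← 1.283068 + 0.36·0.360676 = 1.412911
x=0.720000, y=1.412911:
  k1 = f(0.720000, 1.412911) = 0.623899
  k2 = f(0.900000, 1.525213) = 0.869625
  y ← 1.412911 + 0.36·0.869625 = 1.725976
y(1.08) ≈ 1.7260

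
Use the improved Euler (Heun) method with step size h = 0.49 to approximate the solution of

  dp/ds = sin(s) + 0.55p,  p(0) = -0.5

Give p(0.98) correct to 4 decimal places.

-0.3522

Heun: k1 = f(s_n, p_n); k2 = f(s_n + h, p_n + h·k1); p_{n+1} = p_n + (h/2)·(k1 + k2).
s=0.000000, p=-0.500000:
  k1 = f(0.000000, -0.500000) = -0.275000
  k2 = f(0.490000, -0.634750) = 0.121513
  p ← -0.500000 + (0.49/2)·(-0.275000 + 0.121513) = -0.537604
s=0.490000, p=-0.537604:
  k1 = f(0.490000, -0.537604) = 0.174944
  k2 = f(0.980000, -0.451882) = 0.581962
  p ← -0.537604 + (0.49/2)·(0.174944 + 0.581962) = -0.352162
p(0.98) ≈ -0.3522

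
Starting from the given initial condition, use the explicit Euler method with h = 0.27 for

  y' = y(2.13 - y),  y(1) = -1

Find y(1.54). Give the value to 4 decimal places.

Euler: y_{n+1} = y_n + h·f(x_n, y_n).
x=1.000000, y=-1.000000: f=-3.130000 → y ← -1.000000 + 0.27·(-3.130000) = -1.845100
x=1.270000, y=-1.845100: f=-7.334457 → y ← -1.845100 + 0.27·(-7.334457) = -3.825403
y(1.54) ≈ -3.8254

-3.8254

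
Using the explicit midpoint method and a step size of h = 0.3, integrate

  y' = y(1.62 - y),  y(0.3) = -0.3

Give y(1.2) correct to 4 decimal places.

-2.3323

Midpoint: k1 = f(x_n, y_n); k2 = f(x_n + h/2, y_n + (h/2)·k1); y_{n+1} = y_n + h·k2.
x=0.300000, y=-0.300000:
  k1 = f(0.300000, -0.300000) = -0.576000
  k2 = f(0.450000, -0.386400) = -0.775273
  y ← -0.300000 + 0.3·(-0.775273) = -0.532582
x=0.600000, y=-0.532582:
  k1 = f(0.600000, -0.532582) = -1.146426
  k2 = f(0.750000, -0.704546) = -1.637749
  y ← -0.532582 + 0.3·(-1.637749) = -1.023907
x=0.900000, y=-1.023907:
  k1 = f(0.900000, -1.023907) = -2.707113
  k2 = f(1.050000, -1.429974) = -4.361382
  y ← -1.023907 + 0.3·(-4.361382) = -2.332321
y(1.2) ≈ -2.3323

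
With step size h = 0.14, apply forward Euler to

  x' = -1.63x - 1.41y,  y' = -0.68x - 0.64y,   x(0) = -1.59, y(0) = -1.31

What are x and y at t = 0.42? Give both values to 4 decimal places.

-0.2494, -0.7275

Euler on (x,y): x_{n+1} = x_n + h·x', y_{n+1} = y_n + h·y'.
0.000000: (-1.590000, -1.310000); f=(4.438800, 1.919600) → (-0.968568, -1.041256)
0.140000: (-0.968568, -1.041256); f=(3.046937, 1.325030) → (-0.541997, -0.855752)
0.280000: (-0.541997, -0.855752); f=(2.090065, 0.916239) → (-0.249388, -0.727478)
(x(0.42), y(0.42)) ≈ (-0.2494, -0.7275)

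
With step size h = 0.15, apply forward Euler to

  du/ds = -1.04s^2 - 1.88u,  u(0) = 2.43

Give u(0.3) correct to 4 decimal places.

Euler: u_{n+1} = u_n + h·f(s_n, u_n).
s=0.000000, u=2.430000: f=-4.568400 → u ← 2.430000 + 0.15·(-4.568400) = 1.744740
s=0.150000, u=1.744740: f=-3.303511 → u ← 1.744740 + 0.15·(-3.303511) = 1.249213
u(0.3) ≈ 1.2492

1.2492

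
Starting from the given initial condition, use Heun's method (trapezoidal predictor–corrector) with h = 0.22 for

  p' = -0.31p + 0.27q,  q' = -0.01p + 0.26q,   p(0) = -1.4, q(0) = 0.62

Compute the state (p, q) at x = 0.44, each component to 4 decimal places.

Heun on (p,q): k1 = f(x_n, state_n); k2 = f(x_n + h, state_n + h·k1); state_{n+1} = state_n + (h/2)·(k1 + k2).
0.000000: (-1.400000, 0.620000)
  k1 = (0.601400, 0.175200)
  predictor → (-1.267692, 0.658544)
  k2 = (0.570791, 0.183898)
  → (-1.271059, 0.659501)
0.220000: (-1.271059, 0.659501)
  k1 = (0.572093, 0.184181)
  predictor → (-1.145198, 0.700021)
  k2 = (0.544017, 0.193457)
  → (-1.148287, 0.701041)
(p(0.44), q(0.44)) ≈ (-1.1483, 0.7010)

-1.1483, 0.7010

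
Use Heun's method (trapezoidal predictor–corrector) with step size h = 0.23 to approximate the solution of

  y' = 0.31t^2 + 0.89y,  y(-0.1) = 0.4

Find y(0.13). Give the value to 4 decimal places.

Heun: k1 = f(t_n, y_n); k2 = f(t_n + h, y_n + h·k1); y_{n+1} = y_n + (h/2)·(k1 + k2).
t=-0.100000, y=0.400000:
  k1 = f(-0.100000, 0.400000) = 0.359100
  k2 = f(0.130000, 0.482593) = 0.434747
  y ← 0.400000 + (0.23/2)·(0.359100 + 0.434747) = 0.491292
y(0.13) ≈ 0.4913

0.4913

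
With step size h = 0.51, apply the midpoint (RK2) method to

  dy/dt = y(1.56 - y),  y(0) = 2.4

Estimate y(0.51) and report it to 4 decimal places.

2.0865

Midpoint: k1 = f(t_n, y_n); k2 = f(t_n + h/2, y_n + (h/2)·k1); y_{n+1} = y_n + h·k2.
t=0.000000, y=2.400000:
  k1 = f(0.000000, 2.400000) = -2.016000
  k2 = f(0.255000, 1.885920) = -0.614659
  y ← 2.400000 + 0.51·(-0.614659) = 2.086524
y(0.51) ≈ 2.0865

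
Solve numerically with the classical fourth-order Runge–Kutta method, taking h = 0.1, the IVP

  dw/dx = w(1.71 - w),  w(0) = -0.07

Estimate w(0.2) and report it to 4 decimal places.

RK4: k1 = f(x_n, w_n); k2 = f(x_n + h/2, w_n + (h/2)·k1); k3 = f(x_n + h/2, w_n + (h/2)·k2); k4 = f(x_n + h, w_n + h·k3); w_{n+1} = w_n + (h/6)·(k1 + 2k2 + 2k3 + k4).
x=0.000000, w=-0.070000:
  k1 = f(0.000000, -0.070000) = -0.124600
  k2 = f(0.050000, -0.076230) = -0.136164
  k3 = f(0.050000, -0.076808) = -0.137242
  k4 = f(0.100000, -0.083724) = -0.150178
  w ← -0.070000 + (0.1/6)·(k1 + 2k2 + 2k3 + k4) = -0.083693
x=0.100000, w=-0.083693:
  k1 = f(0.100000, -0.083693) = -0.150120
  k2 = f(0.150000, -0.091199) = -0.164268
  k3 = f(0.150000, -0.091907) = -0.165607
  k4 = f(0.200000, -0.100254) = -0.181485
  w ← -0.083693 + (0.1/6)·(k1 + 2k2 + 2k3 + k4) = -0.100216
w(0.2) ≈ -0.1002

-0.1002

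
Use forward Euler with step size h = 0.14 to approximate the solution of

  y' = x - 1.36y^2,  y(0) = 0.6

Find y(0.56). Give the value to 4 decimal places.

Euler: y_{n+1} = y_n + h·f(x_n, y_n).
x=0.000000, y=0.600000: f=-0.489600 → y ← 0.600000 + 0.14·(-0.489600) = 0.531456
x=0.140000, y=0.531456: f=-0.244126 → y ← 0.531456 + 0.14·(-0.244126) = 0.497278
x=0.280000, y=0.497278: f=-0.056309 → y ← 0.497278 + 0.14·(-0.056309) = 0.489395
x=0.420000, y=0.489395: f=0.094270 → y ← 0.489395 + 0.14·0.094270 = 0.502593
y(0.56) ≈ 0.5026

0.5026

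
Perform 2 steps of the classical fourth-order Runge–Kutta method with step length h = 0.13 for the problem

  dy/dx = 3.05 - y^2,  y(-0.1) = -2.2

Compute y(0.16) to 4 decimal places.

-3.1375

RK4: k1 = f(x_n, y_n); k2 = f(x_n + h/2, y_n + (h/2)·k1); k3 = f(x_n + h/2, y_n + (h/2)·k2); k4 = f(x_n + h, y_n + h·k3); y_{n+1} = y_n + (h/6)·(k1 + 2k2 + 2k3 + k4).
x=-0.100000, y=-2.200000:
  k1 = f(-0.100000, -2.200000) = -1.790000
  k2 = f(-0.035000, -2.316350) = -2.315477
  k3 = f(-0.035000, -2.350506) = -2.474879
  k4 = f(0.030000, -2.521734) = -3.309143
  y ← -2.200000 + (0.13/6)·(k1 + 2k2 + 2k3 + k4) = -2.518064
x=0.030000, y=-2.518064:
  k1 = f(0.030000, -2.518064) = -3.290644
  k2 = f(0.095000, -2.731955) = -4.413580
  k3 = f(0.095000, -2.804946) = -4.817723
  k4 = f(0.160000, -3.144368) = -6.837047
  y ← -2.518064 + (0.13/6)·(k1 + 2k2 + 2k3 + k4) = -3.137520
y(0.16) ≈ -3.1375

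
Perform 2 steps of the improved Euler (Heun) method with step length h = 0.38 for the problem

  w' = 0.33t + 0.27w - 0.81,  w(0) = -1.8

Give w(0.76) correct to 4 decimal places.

-2.7910

Heun: k1 = f(t_n, w_n); k2 = f(t_n + h, w_n + h·k1); w_{n+1} = w_n + (h/2)·(k1 + k2).
t=0.000000, w=-1.800000:
  k1 = f(0.000000, -1.800000) = -1.296000
  k2 = f(0.380000, -2.292480) = -1.303570
  w ← -1.800000 + (0.38/2)·(-1.296000 + (-1.303570)) = -2.293918
t=0.380000, w=-2.293918:
  k1 = f(0.380000, -2.293918) = -1.303958
  k2 = f(0.760000, -2.789422) = -1.312344
  w ← -2.293918 + (0.38/2)·(-1.303958 + (-1.312344)) = -2.791016
w(0.76) ≈ -2.7910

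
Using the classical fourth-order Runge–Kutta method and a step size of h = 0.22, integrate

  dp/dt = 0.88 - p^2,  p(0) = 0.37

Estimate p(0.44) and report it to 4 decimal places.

RK4: k1 = f(t_n, p_n); k2 = f(t_n + h/2, p_n + (h/2)·k1); k3 = f(t_n + h/2, p_n + (h/2)·k2); k4 = f(t_n + h, p_n + h·k3); p_{n+1} = p_n + (h/6)·(k1 + 2k2 + 2k3 + k4).
t=0.000000, p=0.370000:
  k1 = f(0.000000, 0.370000) = 0.743100
  k2 = f(0.110000, 0.451741) = 0.675930
  k3 = f(0.110000, 0.444352) = 0.682551
  k4 = f(0.220000, 0.520161) = 0.609432
  p ← 0.370000 + (0.22/6)·(k1 + 2k2 + 2k3 + k4) = 0.519215
t=0.220000, p=0.519215:
  k1 = f(0.220000, 0.519215) = 0.610416
  k2 = f(0.330000, 0.586361) = 0.536181
  k3 = f(0.330000, 0.578195) = 0.545691
  k4 = f(0.440000, 0.639267) = 0.471338
  p ← 0.519215 + (0.22/6)·(k1 + 2k2 + 2k3 + k4) = 0.638216
p(0.44) ≈ 0.6382

0.6382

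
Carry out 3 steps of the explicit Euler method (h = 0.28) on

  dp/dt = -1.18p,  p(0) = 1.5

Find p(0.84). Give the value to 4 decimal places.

0.4503

Euler: p_{n+1} = p_n + h·f(t_n, p_n).
t=0.000000, p=1.500000: f=-1.770000 → p ← 1.500000 + 0.28·(-1.770000) = 1.004400
t=0.280000, p=1.004400: f=-1.185192 → p ← 1.004400 + 0.28·(-1.185192) = 0.672546
t=0.560000, p=0.672546: f=-0.793605 → p ← 0.672546 + 0.28·(-0.793605) = 0.450337
p(0.84) ≈ 0.4503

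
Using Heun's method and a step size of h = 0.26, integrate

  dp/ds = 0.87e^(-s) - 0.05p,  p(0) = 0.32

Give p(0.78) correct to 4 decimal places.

Heun: k1 = f(s_n, p_n); k2 = f(s_n + h, p_n + h·k1); p_{n+1} = p_n + (h/2)·(k1 + k2).
s=0.000000, p=0.320000:
  k1 = f(0.000000, 0.320000) = 0.854000
  k2 = f(0.260000, 0.542040) = 0.643713
  p ← 0.320000 + (0.26/2)·(0.854000 + 0.643713) = 0.514703
s=0.260000, p=0.514703:
  k1 = f(0.260000, 0.514703) = 0.645080
  k2 = f(0.520000, 0.682423) = 0.483112
  p ← 0.514703 + (0.26/2)·(0.645080 + 0.483112) = 0.661368
s=0.520000, p=0.661368:
  k1 = f(0.520000, 0.661368) = 0.484164
  k2 = f(0.780000, 0.787250) = 0.359451
  p ← 0.661368 + (0.26/2)·(0.484164 + 0.359451) = 0.771038
p(0.78) ≈ 0.7710

0.7710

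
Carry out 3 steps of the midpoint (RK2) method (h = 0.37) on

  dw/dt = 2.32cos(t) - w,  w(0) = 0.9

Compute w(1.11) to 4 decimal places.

Midpoint: k1 = f(t_n, w_n); k2 = f(t_n + h/2, w_n + (h/2)·k1); w_{n+1} = w_n + h·k2.
t=0.000000, w=0.900000:
  k1 = f(0.000000, 0.900000) = 1.420000
  k2 = f(0.185000, 1.162700) = 1.117712
  w ← 0.900000 + 0.37·1.117712 = 1.313553
t=0.370000, w=1.313553:
  k1 = f(0.370000, 1.313553) = 0.849446
  k2 = f(0.555000, 1.470701) = 0.501068
  w ← 1.313553 + 0.37·0.501068 = 1.498949
t=0.740000, w=1.498949:
  k1 = f(0.740000, 1.498949) = 0.214298
  k2 = f(0.925000, 1.538594) = -0.142338
  w ← 1.498949 + 0.37·(-0.142338) = 1.446284
w(1.11) ≈ 1.4463

1.4463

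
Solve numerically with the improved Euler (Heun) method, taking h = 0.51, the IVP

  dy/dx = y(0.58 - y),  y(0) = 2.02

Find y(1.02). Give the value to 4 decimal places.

1.0026

Heun: k1 = f(x_n, y_n); k2 = f(x_n + h, y_n + h·k1); y_{n+1} = y_n + (h/2)·(k1 + k2).
x=0.000000, y=2.020000:
  k1 = f(0.000000, 2.020000) = -2.908800
  k2 = f(0.510000, 0.536512) = 0.023332
  y ← 2.020000 + (0.51/2)·(-2.908800 + 0.023332) = 1.284206
x=0.510000, y=1.284206:
  k1 = f(0.510000, 1.284206) = -0.904345
  k2 = f(1.020000, 0.822990) = -0.199978
  y ← 1.284206 + (0.51/2)·(-0.904345 + (-0.199978)) = 1.002603
y(1.02) ≈ 1.0026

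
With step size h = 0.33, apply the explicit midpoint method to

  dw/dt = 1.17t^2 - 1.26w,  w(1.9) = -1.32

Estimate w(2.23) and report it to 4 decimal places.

0.4714

Midpoint: k1 = f(t_n, w_n); k2 = f(t_n + h/2, w_n + (h/2)·k1); w_{n+1} = w_n + h·k2.
t=1.900000, w=-1.320000:
  k1 = f(1.900000, -1.320000) = 5.886900
  k2 = f(2.065000, -0.348662) = 5.428457
  w ← -1.320000 + 0.33·5.428457 = 0.471391
w(2.23) ≈ 0.4714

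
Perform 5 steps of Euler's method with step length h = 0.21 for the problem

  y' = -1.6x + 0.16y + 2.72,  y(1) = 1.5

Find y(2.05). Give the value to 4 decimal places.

2.2975

Euler: y_{n+1} = y_n + h·f(x_n, y_n).
x=1.000000, y=1.500000: f=1.360000 → y ← 1.500000 + 0.21·1.360000 = 1.785600
x=1.210000, y=1.785600: f=1.069696 → y ← 1.785600 + 0.21·1.069696 = 2.010236
x=1.420000, y=2.010236: f=0.769638 → y ← 2.010236 + 0.21·0.769638 = 2.171860
x=1.630000, y=2.171860: f=0.459498 → y ← 2.171860 + 0.21·0.459498 = 2.268355
x=1.840000, y=2.268355: f=0.138937 → y ← 2.268355 + 0.21·0.138937 = 2.297531
y(2.05) ≈ 2.2975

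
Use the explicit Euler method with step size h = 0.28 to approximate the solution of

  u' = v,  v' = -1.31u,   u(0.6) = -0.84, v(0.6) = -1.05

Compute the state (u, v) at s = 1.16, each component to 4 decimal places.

-1.3417, -0.3259

Euler on (u,v): u_{n+1} = u_n + h·u', v_{n+1} = v_n + h·v'.
0.600000: (-0.840000, -1.050000); f=(-1.050000, 1.100400) → (-1.134000, -0.741888)
0.880000: (-1.134000, -0.741888); f=(-0.741888, 1.485540) → (-1.341729, -0.325937)
(u(1.16), v(1.16)) ≈ (-1.3417, -0.3259)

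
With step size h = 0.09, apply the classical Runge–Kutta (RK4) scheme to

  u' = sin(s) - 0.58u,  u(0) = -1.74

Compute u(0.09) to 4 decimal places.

RK4: k1 = f(s_n, u_n); k2 = f(s_n + h/2, u_n + (h/2)·k1); k3 = f(s_n + h/2, u_n + (h/2)·k2); k4 = f(s_n + h, u_n + h·k3); u_{n+1} = u_n + (h/6)·(k1 + 2k2 + 2k3 + k4).
s=0.000000, u=-1.740000:
  k1 = f(0.000000, -1.740000) = 1.009200
  k2 = f(0.045000, -1.694586) = 1.027845
  k3 = f(0.045000, -1.693747) = 1.027358
  k4 = f(0.090000, -1.647538) = 1.045450
  u ← -1.740000 + (0.09/6)·(k1 + 2k2 + 2k3 + k4) = -1.647524
u(0.09) ≈ -1.6475

-1.6475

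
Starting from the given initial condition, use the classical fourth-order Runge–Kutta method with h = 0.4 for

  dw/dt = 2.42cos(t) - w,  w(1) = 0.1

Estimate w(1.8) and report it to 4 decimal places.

0.1968

RK4: k1 = f(t_n, w_n); k2 = f(t_n + h/2, w_n + (h/2)·k1); k3 = f(t_n + h/2, w_n + (h/2)·k2); k4 = f(t_n + h, w_n + h·k3); w_{n+1} = w_n + (h/6)·(k1 + 2k2 + 2k3 + k4).
t=1.000000, w=0.100000:
  k1 = f(1.000000, 0.100000) = 1.207532
  k2 = f(1.200000, 0.341506) = 0.535399
  k3 = f(1.200000, 0.207080) = 0.669826
  k4 = f(1.400000, 0.367930) = 0.043390
  w ← 0.100000 + (0.4/6)·(k1 + 2k2 + 2k3 + k4) = 0.344091
t=1.400000, w=0.344091:
  k1 = f(1.400000, 0.344091) = 0.067229
  k2 = f(1.600000, 0.357537) = -0.428200
  k3 = f(1.600000, 0.258451) = -0.329114
  k4 = f(1.800000, 0.212446) = -0.762275
  w ← 0.344091 + (0.4/6)·(k1 + 2k2 + 2k3 + k4) = 0.196780
w(1.8) ≈ 0.1968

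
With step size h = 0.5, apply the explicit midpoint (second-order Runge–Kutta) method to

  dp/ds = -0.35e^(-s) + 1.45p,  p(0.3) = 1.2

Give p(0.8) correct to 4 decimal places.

2.2374

Midpoint: k1 = f(s_n, p_n); k2 = f(s_n + h/2, p_n + (h/2)·k1); p_{n+1} = p_n + h·k2.
s=0.300000, p=1.200000:
  k1 = f(0.300000, 1.200000) = 1.480714
  k2 = f(0.550000, 1.570178) = 2.074826
  p ← 1.200000 + 0.5·2.074826 = 2.237413
p(0.8) ≈ 2.2374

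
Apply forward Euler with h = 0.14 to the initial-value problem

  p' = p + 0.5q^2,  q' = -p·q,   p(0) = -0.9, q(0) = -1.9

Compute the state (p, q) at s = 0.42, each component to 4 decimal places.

-0.2462, -2.5573

Euler on (p,q): p_{n+1} = p_n + h·p', q_{n+1} = q_n + h·q'.
0.000000: (-0.900000, -1.900000); f=(0.905000, -1.710000) → (-0.773300, -2.139400)
0.140000: (-0.773300, -2.139400); f=(1.515216, -1.654398) → (-0.561170, -2.371016)
0.280000: (-0.561170, -2.371016); f=(2.249688, -1.330542) → (-0.246213, -2.557292)
(p(0.42), q(0.42)) ≈ (-0.2462, -2.5573)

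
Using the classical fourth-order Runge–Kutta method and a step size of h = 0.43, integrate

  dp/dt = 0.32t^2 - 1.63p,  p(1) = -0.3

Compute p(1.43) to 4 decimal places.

0.0045

RK4: k1 = f(t_n, p_n); k2 = f(t_n + h/2, p_n + (h/2)·k1); k3 = f(t_n + h/2, p_n + (h/2)·k2); k4 = f(t_n + h, p_n + h·k3); p_{n+1} = p_n + (h/6)·(k1 + 2k2 + 2k3 + k4).
t=1.000000, p=-0.300000:
  k1 = f(1.000000, -0.300000) = 0.809000
  k2 = f(1.215000, -0.126065) = 0.677878
  k3 = f(1.215000, -0.154256) = 0.723830
  k4 = f(1.430000, 0.011247) = 0.636036
  p ← -0.300000 + (0.43/6)·(k1 + 2k2 + 2k3 + k4) = 0.004472
p(1.43) ≈ 0.0045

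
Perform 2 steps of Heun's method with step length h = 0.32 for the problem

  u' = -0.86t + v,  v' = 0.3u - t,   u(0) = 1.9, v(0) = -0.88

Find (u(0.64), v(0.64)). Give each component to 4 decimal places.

Heun on (u,v): k1 = f(t_n, state_n); k2 = f(t_n + h, state_n + h·k1); state_{n+1} = state_n + (h/2)·(k1 + k2).
0.000000: (1.900000, -0.880000)
  k1 = (-0.880000, 0.570000)
  predictor → (1.618400, -0.697600)
  k2 = (-0.972800, 0.165520)
  → (1.603552, -0.762317)
0.320000: (1.603552, -0.762317)
  k1 = (-1.037517, 0.161066)
  predictor → (1.271547, -0.710776)
  k2 = (-1.261176, -0.258536)
  → (1.235761, -0.777912)
(u(0.64), v(0.64)) ≈ (1.2358, -0.7779)

1.2358, -0.7779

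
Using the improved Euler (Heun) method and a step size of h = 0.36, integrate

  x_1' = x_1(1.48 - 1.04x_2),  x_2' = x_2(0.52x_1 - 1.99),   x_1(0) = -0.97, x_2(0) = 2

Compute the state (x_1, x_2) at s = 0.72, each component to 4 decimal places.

Heun on (x_1,x_2): k1 = f(s_n, state_n); k2 = f(s_n + h, state_n + h·k1); state_{n+1} = state_n + (h/2)·(k1 + k2).
0.000000: (-0.970000, 2.000000)
  k1 = (0.582000, -4.988800)
  predictor → (-0.760480, 0.204032)
  k2 = (-0.964142, -0.486708)
  → (-1.038785, 1.014409)
0.360000: (-1.038785, 1.014409)
  k1 = (-0.441500, -2.566625)
  predictor → (-1.197725, 0.090424)
  k2 = (-1.659999, -0.236261)
  → (-1.417055, 0.509889)
(x_1(0.72), x_2(0.72)) ≈ (-1.4171, 0.5099)

-1.4171, 0.5099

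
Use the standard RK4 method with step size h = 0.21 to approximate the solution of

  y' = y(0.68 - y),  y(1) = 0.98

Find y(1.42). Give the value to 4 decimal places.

RK4: k1 = f(t_n, y_n); k2 = f(t_n + h/2, y_n + (h/2)·k1); k3 = f(t_n + h/2, y_n + (h/2)·k2); k4 = f(t_n + h, y_n + h·k3); y_{n+1} = y_n + (h/6)·(k1 + 2k2 + 2k3 + k4).
t=1.000000, y=0.980000:
  k1 = f(1.000000, 0.980000) = -0.294000
  k2 = f(1.105000, 0.949130) = -0.255439
  k3 = f(1.105000, 0.953179) = -0.260388
  k4 = f(1.210000, 0.925318) = -0.226998
  y ← 0.980000 + (0.21/6)·(k1 + 2k2 + 2k3 + k4) = 0.925657
t=1.210000, y=0.925657:
  k1 = f(1.210000, 0.925657) = -0.227394
  k2 = f(1.315000, 0.901781) = -0.199998
  k3 = f(1.315000, 0.904657) = -0.203238
  k4 = f(1.420000, 0.882977) = -0.179224
  y ← 0.925657 + (0.21/6)·(k1 + 2k2 + 2k3 + k4) = 0.883199
y(1.42) ≈ 0.8832

0.8832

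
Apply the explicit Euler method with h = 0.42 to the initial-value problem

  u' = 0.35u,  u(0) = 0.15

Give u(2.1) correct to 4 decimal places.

0.2978

Euler: u_{n+1} = u_n + h·f(x_n, u_n).
x=0.000000, u=0.150000: f=0.052500 → u ← 0.150000 + 0.42·0.052500 = 0.172050
x=0.420000, u=0.172050: f=0.060217 → u ← 0.172050 + 0.42·0.060217 = 0.197341
x=0.840000, u=0.197341: f=0.069069 → u ← 0.197341 + 0.42·0.069069 = 0.226351
x=1.260000, u=0.226351: f=0.079223 → u ← 0.226351 + 0.42·0.079223 = 0.259624
x=1.680000, u=0.259624: f=0.090868 → u ← 0.259624 + 0.42·0.090868 = 0.297789
u(2.1) ≈ 0.2978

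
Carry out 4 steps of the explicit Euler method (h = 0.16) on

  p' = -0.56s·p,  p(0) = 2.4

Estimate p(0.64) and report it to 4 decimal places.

2.1989

Euler: p_{n+1} = p_n + h·f(s_n, p_n).
s=0.000000, p=2.400000: f=0.000000 → p ← 2.400000 + 0.16·0.000000 = 2.400000
s=0.160000, p=2.400000: f=-0.215040 → p ← 2.400000 + 0.16·(-0.215040) = 2.365594
s=0.320000, p=2.365594: f=-0.423914 → p ← 2.365594 + 0.16·(-0.423914) = 2.297767
s=0.480000, p=2.297767: f=-0.617640 → p ← 2.297767 + 0.16·(-0.617640) = 2.198945
p(0.64) ≈ 2.1989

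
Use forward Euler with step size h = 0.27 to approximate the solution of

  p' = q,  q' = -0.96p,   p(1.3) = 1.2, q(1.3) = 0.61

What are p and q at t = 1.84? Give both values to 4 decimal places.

1.4454, -0.0548

Euler on (p,q): p_{n+1} = p_n + h·p', q_{n+1} = q_n + h·q'.
1.300000: (1.200000, 0.610000); f=(0.610000, -1.152000) → (1.364700, 0.298960)
1.570000: (1.364700, 0.298960); f=(0.298960, -1.310112) → (1.445419, -0.054770)
(p(1.84), q(1.84)) ≈ (1.4454, -0.0548)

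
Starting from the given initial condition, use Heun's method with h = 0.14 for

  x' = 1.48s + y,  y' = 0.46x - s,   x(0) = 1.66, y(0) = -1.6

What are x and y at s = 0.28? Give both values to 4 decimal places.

Heun on (x,y): k1 = f(s_n, state_n); k2 = f(s_n + h, state_n + h·k1); state_{n+1} = state_n + (h/2)·(k1 + k2).
0.000000: (1.660000, -1.600000)
  k1 = (-1.600000, 0.763600)
  predictor → (1.436000, -1.493096)
  k2 = (-1.285896, 0.520560)
  → (1.457987, -1.510109)
0.140000: (1.457987, -1.510109)
  k1 = (-1.302909, 0.530674)
  predictor → (1.275580, -1.435814)
  k2 = (-1.021414, 0.306767)
  → (1.295285, -1.451488)
(x(0.28), y(0.28)) ≈ (1.2953, -1.4515)

1.2953, -1.4515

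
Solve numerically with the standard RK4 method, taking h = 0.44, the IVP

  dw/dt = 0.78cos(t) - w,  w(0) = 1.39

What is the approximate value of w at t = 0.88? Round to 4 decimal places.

RK4: k1 = f(t_n, w_n); k2 = f(t_n + h/2, w_n + (h/2)·k1); k3 = f(t_n + h/2, w_n + (h/2)·k2); k4 = f(t_n + h, w_n + h·k3); w_{n+1} = w_n + (h/6)·(k1 + 2k2 + 2k3 + k4).
t=0.000000, w=1.390000:
  k1 = f(0.000000, 1.390000) = -0.610000
  k2 = f(0.220000, 1.255800) = -0.494600
  k3 = f(0.220000, 1.281188) = -0.519988
  k4 = f(0.440000, 1.161205) = -0.455499
  w ← 1.390000 + (0.44/6)·(k1 + 2k2 + 2k3 + k4) = 1.163057
t=0.440000, w=1.163057:
  k1 = f(0.440000, 1.163057) = -0.457351
  k2 = f(0.660000, 1.062440) = -0.446246
  k3 = f(0.660000, 1.064883) = -0.448689
  k4 = f(0.880000, 0.965634) = -0.468656
  w ← 1.163057 + (0.44/6)·(k1 + 2k2 + 2k3 + k4) = 0.963893
w(0.88) ≈ 0.9639

0.9639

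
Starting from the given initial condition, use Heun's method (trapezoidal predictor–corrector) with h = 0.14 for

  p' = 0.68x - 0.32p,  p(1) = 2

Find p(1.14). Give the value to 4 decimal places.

2.0121

Heun: k1 = f(x_n, p_n); k2 = f(x_n + h, p_n + h·k1); p_{n+1} = p_n + (h/2)·(k1 + k2).
x=1.000000, p=2.000000:
  k1 = f(1.000000, 2.000000) = 0.040000
  k2 = f(1.140000, 2.005600) = 0.133408
  p ← 2.000000 + (0.14/2)·(0.040000 + 0.133408) = 2.012139
p(1.14) ≈ 2.0121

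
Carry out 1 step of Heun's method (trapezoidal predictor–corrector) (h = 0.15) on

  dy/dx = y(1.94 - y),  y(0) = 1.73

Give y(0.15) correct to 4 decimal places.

1.7781

Heun: k1 = f(x_n, y_n); k2 = f(x_n + h, y_n + h·k1); y_{n+1} = y_n + (h/2)·(k1 + k2).
x=0.000000, y=1.730000:
  k1 = f(0.000000, 1.730000) = 0.363300
  k2 = f(0.150000, 1.784495) = 0.277498
  y ← 1.730000 + (0.15/2)·(0.363300 + 0.277498) = 1.778060
y(0.15) ≈ 1.7781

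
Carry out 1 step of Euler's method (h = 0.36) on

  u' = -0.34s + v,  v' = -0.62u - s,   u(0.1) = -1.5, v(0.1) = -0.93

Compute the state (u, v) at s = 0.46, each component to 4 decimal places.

Euler on (u,v): u_{n+1} = u_n + h·u', v_{n+1} = v_n + h·v'.
0.100000: (-1.500000, -0.930000); f=(-0.964000, 0.830000) → (-1.847040, -0.631200)
(u(0.46), v(0.46)) ≈ (-1.8470, -0.6312)

-1.8470, -0.6312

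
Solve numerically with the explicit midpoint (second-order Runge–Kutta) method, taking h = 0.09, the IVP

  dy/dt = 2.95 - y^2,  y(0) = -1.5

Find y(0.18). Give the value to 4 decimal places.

Midpoint: k1 = f(t_n, y_n); k2 = f(t_n + h/2, y_n + (h/2)·k1); y_{n+1} = y_n + h·k2.
t=0.000000, y=-1.500000:
  k1 = f(0.000000, -1.500000) = 0.700000
  k2 = f(0.045000, -1.468500) = 0.793508
  y ← -1.500000 + 0.09·0.793508 = -1.428584
t=0.090000, y=-1.428584:
  k1 = f(0.090000, -1.428584) = 0.909147
  k2 = f(0.135000, -1.387673) = 1.024364
  y ← -1.428584 + 0.09·1.024364 = -1.336391
y(0.18) ≈ -1.3364

-1.3364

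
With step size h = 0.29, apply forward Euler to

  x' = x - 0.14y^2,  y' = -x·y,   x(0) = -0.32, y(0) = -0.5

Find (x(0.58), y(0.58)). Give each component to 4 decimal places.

-0.5577, -0.6134

Euler on (x,y): x_{n+1} = x_n + h·x', y_{n+1} = y_n + h·y'.
0.000000: (-0.320000, -0.500000); f=(-0.355000, -0.160000) → (-0.422950, -0.546400)
0.290000: (-0.422950, -0.546400); f=(-0.464747, -0.231100) → (-0.557727, -0.613419)
(x(0.58), y(0.58)) ≈ (-0.5577, -0.6134)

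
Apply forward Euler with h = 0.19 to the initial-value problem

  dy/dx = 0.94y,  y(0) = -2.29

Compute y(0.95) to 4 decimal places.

Euler: y_{n+1} = y_n + h·f(x_n, y_n).
x=0.000000, y=-2.290000: f=-2.152600 → y ← -2.290000 + 0.19·(-2.152600) = -2.698994
x=0.190000, y=-2.698994: f=-2.537054 → y ← -2.698994 + 0.19·(-2.537054) = -3.181034
x=0.380000, y=-3.181034: f=-2.990172 → y ← -3.181034 + 0.19·(-2.990172) = -3.749167
x=0.570000, y=-3.749167: f=-3.524217 → y ← -3.749167 + 0.19·(-3.524217) = -4.418768
x=0.760000, y=-4.418768: f=-4.153642 → y ← -4.418768 + 0.19·(-4.153642) = -5.207960
y(0.95) ≈ -5.2080

-5.2080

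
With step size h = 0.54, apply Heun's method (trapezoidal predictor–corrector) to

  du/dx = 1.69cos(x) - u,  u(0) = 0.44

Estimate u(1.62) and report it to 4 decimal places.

Heun: k1 = f(x_n, u_n); k2 = f(x_n + h, u_n + h·k1); u_{n+1} = u_n + (h/2)·(k1 + k2).
x=0.000000, u=0.440000:
  k1 = f(0.000000, 0.440000) = 1.250000
  k2 = f(0.540000, 1.115000) = 0.334528
  u ← 0.440000 + (0.54/2)·(1.250000 + 0.334528) = 0.867822
x=0.540000, u=0.867822:
  k1 = f(0.540000, 0.867822) = 0.581705
  k2 = f(1.080000, 1.181943) = -0.385398
  u ← 0.867822 + (0.54/2)·(0.581705 + (-0.385398)) = 0.920825
x=1.080000, u=0.920825:
  k1 = f(1.080000, 0.920825) = -0.124280
  k2 = f(1.620000, 0.853714) = -0.936835
  u ← 0.920825 + (0.54/2)·(-0.124280 + (-0.936835)) = 0.634324
u(1.62) ≈ 0.6343

0.6343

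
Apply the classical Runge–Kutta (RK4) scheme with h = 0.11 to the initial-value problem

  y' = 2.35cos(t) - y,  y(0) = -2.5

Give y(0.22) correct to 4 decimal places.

-1.5462

RK4: k1 = f(t_n, y_n); k2 = f(t_n + h/2, y_n + (h/2)·k1); k3 = f(t_n + h/2, y_n + (h/2)·k2); k4 = f(t_n + h, y_n + h·k3); y_{n+1} = y_n + (h/6)·(k1 + 2k2 + 2k3 + k4).
t=0.000000, y=-2.500000:
  k1 = f(0.000000, -2.500000) = 4.850000
  k2 = f(0.055000, -2.233250) = 4.579697
  k3 = f(0.055000, -2.248117) = 4.594563
  k4 = f(0.110000, -1.994598) = 4.330395
  y ← -2.500000 + (0.11/6)·(k1 + 2k2 + 2k3 + k4) = -1.995303
t=0.110000, y=-1.995303:
  k1 = f(0.110000, -1.995303) = 4.331100
  k2 = f(0.165000, -1.757093) = 4.075176
  k3 = f(0.165000, -1.771169) = 4.089252
  k4 = f(0.220000, -1.545486) = 3.838845
  y ← -1.995303 + (0.11/6)·(k1 + 2k2 + 2k3 + k4) = -1.546159
y(0.22) ≈ -1.5462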